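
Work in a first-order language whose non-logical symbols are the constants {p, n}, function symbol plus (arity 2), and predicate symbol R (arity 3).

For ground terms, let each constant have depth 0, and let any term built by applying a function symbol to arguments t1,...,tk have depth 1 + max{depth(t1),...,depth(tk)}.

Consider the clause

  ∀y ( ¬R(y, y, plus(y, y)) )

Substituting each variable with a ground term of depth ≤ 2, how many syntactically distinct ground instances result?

38

Ground terms of depth ≤ 2:
  Let N_k = |{terms of depth ≤ k}|. Then N_0 = 2 and N_k = 2 + N_{k-1}^2 for k ≥ 1 (one summand per function symbol, arity giving the exponent).
  N_0 = 2
  N_1 = 2 + 2^2 = 6
  N_2 = 2 + 6^2 = 38
So there are 38 ground terms available for substitution.
The variable y ranges independently over the available ground terms, and distinct assignments produce distinct instances.
Number of ground instances = 38.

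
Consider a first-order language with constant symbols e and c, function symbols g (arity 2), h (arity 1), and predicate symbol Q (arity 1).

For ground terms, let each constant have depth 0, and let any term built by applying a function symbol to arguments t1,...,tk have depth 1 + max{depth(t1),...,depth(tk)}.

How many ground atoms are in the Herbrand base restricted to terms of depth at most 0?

First count ground terms of depth ≤ 0.
Write N_k for the number of ground terms of depth ≤ k. A term of depth ≤ k is either a constant or a function symbol applied to arguments of depth ≤ k−1, so N_k = 2 + N_{k-1}^2 + N_{k-1}.
N_0 = 2
Explicitly: e, c.
So |H| = 2.
For each predicate symbol, the number of ground atoms is |H| raised to its arity; summing:
  Q: 2
Total ground atoms: 2.

2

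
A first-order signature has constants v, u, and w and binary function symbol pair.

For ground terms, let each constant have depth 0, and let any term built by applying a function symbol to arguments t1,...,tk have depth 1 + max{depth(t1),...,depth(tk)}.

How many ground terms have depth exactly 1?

Count level by level. With function symbols pair/2, the terms of depth ≤ k are the 3 constants together with each function applied to depth-≤(k−1) tuples, so N_k = 3 + N_{k-1}^2.
N_0 = 3
N_1 = 3 + 3^2 = 12
Terms of depth exactly 1: N_1 − N_0 = 12 − 3 = 9.

9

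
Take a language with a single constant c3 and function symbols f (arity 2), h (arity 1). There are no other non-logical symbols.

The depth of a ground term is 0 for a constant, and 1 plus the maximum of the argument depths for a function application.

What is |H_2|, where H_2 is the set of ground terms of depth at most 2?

Write N_k for the number of ground terms of depth ≤ k. A term of depth ≤ k is either a constant or a function symbol applied to arguments of depth ≤ k−1, so N_k = 1 + N_{k-1}^2 + N_{k-1}.
N_0 = 1
N_1 = 1 + 1^2 + 1 = 3
N_2 = 1 + 3^2 + 3 = 13

13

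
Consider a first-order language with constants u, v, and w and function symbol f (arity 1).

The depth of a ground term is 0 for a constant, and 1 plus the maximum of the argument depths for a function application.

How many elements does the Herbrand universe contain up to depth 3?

12

Let N_k count ground terms of depth at most k. Each non-constant term of depth ≤ k is some function symbol applied to depth-≤(k−1) arguments, giving N_k = 3 + N_{k-1}.
N_0 = 3
N_1 = 3 + 3 = 6
N_2 = 3 + 6 = 9
N_3 = 3 + 9 = 12
Explicitly: u, v, w, f(u), f(v), f(w), f(f(u)), f(f(v)), f(f(w)), f(f(f(u))), f(f(f(v))), f(f(f(w))).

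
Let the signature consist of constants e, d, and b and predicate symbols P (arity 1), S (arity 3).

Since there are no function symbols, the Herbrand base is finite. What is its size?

With no function symbols, the Herbrand universe is just the 3 constants.
Ground atoms per predicate: P: 3, S: 3^3 = 27.
Herbrand base size = 3 + 27 = 30.

30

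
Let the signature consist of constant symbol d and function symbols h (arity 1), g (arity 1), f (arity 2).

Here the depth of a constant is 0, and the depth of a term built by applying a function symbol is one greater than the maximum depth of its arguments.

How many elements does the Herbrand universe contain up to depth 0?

1

If N_k denotes the number of depth-≤k ground terms, the 1 constant gives N_0 = 1, and each function symbol of arity r contributes N_{k-1}^r new terms at level k: N_k = 1 + N_{k-1} + N_{k-1} + N_{k-1}^2.
N_0 = 1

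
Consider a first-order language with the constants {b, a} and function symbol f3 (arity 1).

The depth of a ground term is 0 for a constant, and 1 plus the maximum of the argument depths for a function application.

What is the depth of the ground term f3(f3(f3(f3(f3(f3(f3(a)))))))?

depth(f3(a)) = 1 + depth(a) = 1 + 0 = 1
depth(f3(f3(a))) = 1 + depth(f3(a)) = 1 + 1 = 2
depth(f3(f3(f3(a)))) = 1 + depth(f3(f3(a))) = 1 + 2 = 3
depth(f3(f3(f3(f3(a))))) = 1 + depth(f3(f3(f3(a)))) = 1 + 3 = 4
depth(f3(f3(f3(f3(f3(a)))))) = 1 + depth(f3(f3(f3(f3(a))))) = 1 + 4 = 5
depth(f3(f3(f3(f3(f3(f3(a))))))) = 1 + depth(f3(f3(f3(f3(f3(a)))))) = 1 + 5 = 6
depth(f3(f3(f3(f3(f3(f3(f3(a)))))))) = 1 + depth(f3(f3(f3(f3(f3(f3(a))))))) = 1 + 6 = 7

7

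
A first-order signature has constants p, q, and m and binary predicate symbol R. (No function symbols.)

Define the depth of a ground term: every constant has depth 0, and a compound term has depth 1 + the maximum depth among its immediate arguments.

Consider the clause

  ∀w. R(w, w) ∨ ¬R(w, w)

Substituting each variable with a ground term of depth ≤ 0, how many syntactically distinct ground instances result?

Ground terms of depth ≤ 0:
  With no function symbols every ground term is a constant, so there are exactly 3 ground terms at every depth bound.
  N_0 = 3
So there are 3 ground terms available for substitution.
The clause has 1 distinct variable (w), which appears in the body. In the free term algebra distinct substitutions yield syntactically distinct ground instances.
Number of ground instances = 3.

3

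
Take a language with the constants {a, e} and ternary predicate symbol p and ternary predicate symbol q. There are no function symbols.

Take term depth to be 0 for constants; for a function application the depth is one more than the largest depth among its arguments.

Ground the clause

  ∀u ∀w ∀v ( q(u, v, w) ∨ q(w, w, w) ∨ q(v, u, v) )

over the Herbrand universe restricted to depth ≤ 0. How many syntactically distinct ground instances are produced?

8

Ground terms of depth ≤ 0:
  With no function symbols every ground term is a constant, so there are exactly 2 ground terms at every depth bound.
  N_0 = 2
  Explicitly: a, e.
So there are 2 ground terms available for substitution.
Each of u, w, v ranges independently over the available ground terms, and distinct assignments produce distinct instances.
Number of ground instances = 2^3 = 8.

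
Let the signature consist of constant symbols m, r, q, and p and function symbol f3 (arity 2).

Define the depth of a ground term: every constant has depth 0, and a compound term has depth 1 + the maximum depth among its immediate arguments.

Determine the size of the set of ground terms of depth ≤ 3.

163220

Write N_k for the number of ground terms of depth ≤ k. A term of depth ≤ k is either a constant or a function symbol applied to arguments of depth ≤ k−1, so N_k = 4 + N_{k-1}^2.
N_0 = 4
N_1 = 4 + 4^2 = 20
N_2 = 4 + 20^2 = 404
N_3 = 4 + 404^2 = 163220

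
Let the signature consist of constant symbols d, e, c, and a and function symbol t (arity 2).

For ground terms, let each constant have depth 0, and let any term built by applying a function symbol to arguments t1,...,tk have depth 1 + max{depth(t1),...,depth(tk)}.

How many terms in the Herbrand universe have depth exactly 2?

384

Let N_k = |{terms of depth ≤ k}|. Then N_0 = 4 and N_k = 4 + N_{k-1}^2 for k ≥ 1 (one summand per function symbol, arity giving the exponent).
N_0 = 4
N_1 = 4 + 4^2 = 20
N_2 = 4 + 20^2 = 404
Terms of depth exactly 2: N_2 − N_1 = 404 − 20 = 384.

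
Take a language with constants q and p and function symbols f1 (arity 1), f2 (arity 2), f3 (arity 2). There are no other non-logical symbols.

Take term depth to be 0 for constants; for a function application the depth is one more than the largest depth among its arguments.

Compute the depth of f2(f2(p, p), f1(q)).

depth(f2(p, p)) = 1 + max(0, 0) = 1
depth(f1(q)) = 1 + depth(q) = 1 + 0 = 1
depth(f2(f2(p, p), f1(q))) = 1 + max(1, 1) = 2

2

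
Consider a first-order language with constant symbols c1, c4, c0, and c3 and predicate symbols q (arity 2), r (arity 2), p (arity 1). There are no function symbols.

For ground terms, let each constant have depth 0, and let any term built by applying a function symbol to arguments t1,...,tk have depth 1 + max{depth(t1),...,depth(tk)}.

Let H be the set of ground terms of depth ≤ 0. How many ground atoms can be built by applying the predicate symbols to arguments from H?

36

First count ground terms of depth ≤ 0.
With no function symbols every ground term is a constant, so there are exactly 4 ground terms at every depth bound.
N_0 = 4
Explicitly: c1, c4, c0, c3.
So |H| = 4.
For each predicate symbol, the number of ground atoms is |H| raised to its arity; summing:
  q: 4^2 = 16;  r: 4^2 = 16;  p: 4
Total ground atoms: 16 + 16 + 4 = 36.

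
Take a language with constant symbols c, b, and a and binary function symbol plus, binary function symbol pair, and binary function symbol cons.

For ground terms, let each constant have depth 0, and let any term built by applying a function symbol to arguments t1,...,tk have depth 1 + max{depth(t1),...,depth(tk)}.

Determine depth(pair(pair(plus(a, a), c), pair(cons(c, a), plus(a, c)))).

depth(plus(a, a)) = 1 + max(0, 0) = 1
depth(pair(plus(a, a), c)) = 1 + max(1, 0) = 2
depth(cons(c, a)) = 1 + max(0, 0) = 1
depth(plus(a, c)) = 1 + max(0, 0) = 1
depth(pair(cons(c, a), plus(a, c))) = 1 + max(1, 1) = 2
depth(pair(pair(plus(a, a), c), pair(cons(c, a), plus(a, c)))) = 1 + max(2, 2) = 3

3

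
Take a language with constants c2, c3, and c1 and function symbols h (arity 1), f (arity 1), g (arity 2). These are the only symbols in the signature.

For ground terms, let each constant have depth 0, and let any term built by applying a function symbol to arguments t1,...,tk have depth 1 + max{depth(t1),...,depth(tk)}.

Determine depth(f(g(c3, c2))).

depth(g(c3, c2)) = 1 + max(0, 0) = 1
depth(f(g(c3, c2))) = 1 + depth(g(c3, c2)) = 1 + 1 = 2

2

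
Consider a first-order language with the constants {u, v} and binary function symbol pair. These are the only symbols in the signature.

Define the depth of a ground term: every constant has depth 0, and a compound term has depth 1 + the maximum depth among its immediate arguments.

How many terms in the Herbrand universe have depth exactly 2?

Count level by level. With function symbols pair/2, the terms of depth ≤ k are the 2 constants together with each function applied to depth-≤(k−1) tuples, so N_k = 2 + N_{k-1}^2.
N_0 = 2
N_1 = 2 + 2^2 = 6
N_2 = 2 + 6^2 = 38
Terms of depth exactly 2: N_2 − N_1 = 38 − 6 = 32.

32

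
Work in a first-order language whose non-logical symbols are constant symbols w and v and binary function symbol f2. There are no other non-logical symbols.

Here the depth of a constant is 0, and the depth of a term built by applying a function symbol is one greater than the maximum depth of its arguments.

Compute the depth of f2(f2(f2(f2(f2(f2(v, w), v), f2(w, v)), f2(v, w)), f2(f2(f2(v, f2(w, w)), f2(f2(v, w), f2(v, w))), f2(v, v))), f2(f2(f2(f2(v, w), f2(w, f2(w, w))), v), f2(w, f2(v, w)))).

6

depth(f2(v, w)) = 1 + max(0, 0) = 1
depth(f2(f2(v, w), v)) = 1 + max(1, 0) = 2
depth(f2(w, v)) = 1 + max(0, 0) = 1
depth(f2(f2(f2(v, w), v), f2(w, v))) = 1 + max(2, 1) = 3
depth(f2(f2(f2(f2(v, w), v), f2(w, v)), f2(v, w))) = 1 + max(3, 1) = 4
depth(f2(w, w)) = 1 + max(0, 0) = 1
depth(f2(v, f2(w, w))) = 1 + max(0, 1) = 2
depth(f2(f2(v, w), f2(v, w))) = 1 + max(1, 1) = 2
depth(f2(f2(v, f2(w, w)), f2(f2(v, w), f2(v, w)))) = 1 + max(2, 2) = 3
depth(f2(v, v)) = 1 + max(0, 0) = 1
depth(f2(f2(f2(v, f2(w, w)), f2(f2(v, w), f2(v, w))), f2(v, v))) = 1 + max(3, 1) = 4
depth(f2(f2(f2(f2(f2(v, w), v), f2(w, v)), f2(v, w)), f2(f2(f2(v, f2(w, w)), f2(f2(v, w), f2(v, w))), f2(v, v)))) = 1 + max(4, 4) = 5
depth(f2(w, f2(w, w))) = 1 + max(0, 1) = 2
depth(f2(f2(v, w), f2(w, f2(w, w)))) = 1 + max(1, 2) = 3
depth(f2(f2(f2(v, w), f2(w, f2(w, w))), v)) = 1 + max(3, 0) = 4
depth(f2(w, f2(v, w))) = 1 + max(0, 1) = 2
depth(f2(f2(f2(f2(v, w), f2(w, f2(w, w))), v), f2(w, f2(v, w)))) = 1 + max(4, 2) = 5
depth(f2(f2(f2(f2(f2(f2(v, w), v), f2(w, v)), f2(v, w)), f2(f2(f2(v, f2(w, w)), f2(f2(v, w), f2(v, w))), f2(v, v))), f2(f2(f2(f2(v, w), f2(w, f2(w, w))), v), f2(w, f2(v, w))))) = 1 + max(5, 5) = 6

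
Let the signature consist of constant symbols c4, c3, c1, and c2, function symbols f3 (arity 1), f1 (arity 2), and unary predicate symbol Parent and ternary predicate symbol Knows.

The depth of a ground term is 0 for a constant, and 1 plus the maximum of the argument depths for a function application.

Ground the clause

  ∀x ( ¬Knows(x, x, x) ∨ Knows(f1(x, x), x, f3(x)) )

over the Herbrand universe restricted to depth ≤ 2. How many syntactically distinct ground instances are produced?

Ground terms of depth ≤ 2:
  Write N_k for the number of ground terms of depth ≤ k. A term of depth ≤ k is either a constant or a function symbol applied to arguments of depth ≤ k−1, so N_k = 4 + N_{k-1} + N_{k-1}^2.
  N_0 = 4
  N_1 = 4 + 4 + 4^2 = 24
  N_2 = 4 + 24 + 24^2 = 604
So there are 604 ground terms available for substitution.
The variable x ranges independently over the available ground terms, and distinct assignments produce distinct instances.
Number of ground instances = 604.

604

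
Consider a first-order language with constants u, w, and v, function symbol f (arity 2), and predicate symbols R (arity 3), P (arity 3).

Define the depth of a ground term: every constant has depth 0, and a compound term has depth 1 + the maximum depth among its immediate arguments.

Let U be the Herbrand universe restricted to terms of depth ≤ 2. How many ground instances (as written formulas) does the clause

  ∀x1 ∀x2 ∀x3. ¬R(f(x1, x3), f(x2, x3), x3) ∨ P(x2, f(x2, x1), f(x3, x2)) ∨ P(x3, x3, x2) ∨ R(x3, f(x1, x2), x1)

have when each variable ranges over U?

Ground terms of depth ≤ 2:
  Let N_k count ground terms of depth at most k. Each non-constant term of depth ≤ k is some function symbol applied to depth-≤(k−1) arguments, giving N_k = 3 + N_{k-1}^2.
  N_0 = 3
  N_1 = 3 + 3^2 = 12
  N_2 = 3 + 12^2 = 147
So there are 147 ground terms available for substitution.
There are 3 variables to instantiate (x1, x2, x3), each occurring in at least one literal, so different choices give different ground instances.
Number of ground instances = 147^3 = 3176523.

3176523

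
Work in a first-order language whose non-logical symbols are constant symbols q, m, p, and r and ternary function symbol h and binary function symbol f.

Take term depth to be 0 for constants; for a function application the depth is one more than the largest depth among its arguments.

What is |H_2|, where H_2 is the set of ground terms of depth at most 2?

599764

Write N_k for the number of ground terms of depth ≤ k. A term of depth ≤ k is either a constant or a function symbol applied to arguments of depth ≤ k−1, so N_k = 4 + N_{k-1}^3 + N_{k-1}^2.
N_0 = 4
N_1 = 4 + 4^3 + 4^2 = 84
N_2 = 4 + 84^3 + 84^2 = 599764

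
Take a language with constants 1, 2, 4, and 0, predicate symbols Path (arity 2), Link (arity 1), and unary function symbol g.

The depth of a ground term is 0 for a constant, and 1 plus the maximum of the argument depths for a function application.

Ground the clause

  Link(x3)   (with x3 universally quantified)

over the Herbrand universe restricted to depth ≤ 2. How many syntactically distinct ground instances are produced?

12

Ground terms of depth ≤ 2:
  Let N_k = |{terms of depth ≤ k}|. Then N_0 = 4 and N_k = 4 + N_{k-1} for k ≥ 1 (one summand per function symbol, arity giving the exponent).
  N_0 = 4
  N_1 = 4 + 4 = 8
  N_2 = 4 + 8 = 12
So there are 12 ground terms available for substitution.
The clause has 1 distinct variable (x3), which appears in the body. In the free term algebra distinct substitutions yield syntactically distinct ground instances.
Number of ground instances = 12.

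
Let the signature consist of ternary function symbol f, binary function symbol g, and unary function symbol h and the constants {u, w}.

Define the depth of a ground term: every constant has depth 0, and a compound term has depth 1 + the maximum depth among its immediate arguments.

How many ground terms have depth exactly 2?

Let N_k = |{terms of depth ≤ k}|. Then N_0 = 2 and N_k = 2 + N_{k-1}^3 + N_{k-1}^2 + N_{k-1} for k ≥ 1 (one summand per function symbol, arity giving the exponent).
N_0 = 2
N_1 = 2 + 2^3 + 2^2 + 2 = 16
N_2 = 2 + 16^3 + 16^2 + 16 = 4370
Terms of depth exactly 2: N_2 − N_1 = 4370 − 16 = 4354.

4354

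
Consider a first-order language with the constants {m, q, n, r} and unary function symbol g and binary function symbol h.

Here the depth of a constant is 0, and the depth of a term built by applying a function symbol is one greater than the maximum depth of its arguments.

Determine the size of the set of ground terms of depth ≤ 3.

If N_k denotes the number of depth-≤k ground terms, the 4 constants give N_0 = 4, and each function symbol of arity r contributes N_{k-1}^r new terms at level k: N_k = 4 + N_{k-1} + N_{k-1}^2.
N_0 = 4
N_1 = 4 + 4 + 4^2 = 24
N_2 = 4 + 24 + 24^2 = 604
N_3 = 4 + 604 + 604^2 = 365424

365424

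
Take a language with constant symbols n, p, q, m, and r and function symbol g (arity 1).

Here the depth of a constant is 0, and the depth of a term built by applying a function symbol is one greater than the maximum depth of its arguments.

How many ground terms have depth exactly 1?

5

Count level by level. With function symbols g/1, the terms of depth ≤ k are the 5 constants together with each function applied to depth-≤(k−1) tuples, so N_k = 5 + N_{k-1}.
N_0 = 5
N_1 = 5 + 5 = 10
Terms of depth exactly 1: N_1 − N_0 = 10 − 5 = 5.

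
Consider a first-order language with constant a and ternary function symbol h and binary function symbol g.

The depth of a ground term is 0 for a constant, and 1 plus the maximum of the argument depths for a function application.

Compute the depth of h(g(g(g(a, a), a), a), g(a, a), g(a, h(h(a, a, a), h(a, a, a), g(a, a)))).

depth(g(a, a)) = 1 + max(0, 0) = 1
depth(g(g(a, a), a)) = 1 + max(1, 0) = 2
depth(g(g(g(a, a), a), a)) = 1 + max(2, 0) = 3
depth(h(a, a, a)) = 1 + max(0, 0, 0) = 1
depth(h(h(a, a, a), h(a, a, a), g(a, a))) = 1 + max(1, 1, 1) = 2
depth(g(a, h(h(a, a, a), h(a, a, a), g(a, a)))) = 1 + max(0, 2) = 3
depth(h(g(g(g(a, a), a), a), g(a, a), g(a, h(h(a, a, a), h(a, a, a), g(a, a))))) = 1 + max(3, 1, 3) = 4

4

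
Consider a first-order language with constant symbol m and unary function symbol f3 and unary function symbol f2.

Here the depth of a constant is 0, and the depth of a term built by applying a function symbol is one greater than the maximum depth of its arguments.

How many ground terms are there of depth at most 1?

Let N_k = |{terms of depth ≤ k}|. Then N_0 = 1 and N_k = 1 + N_{k-1} + N_{k-1} for k ≥ 1 (one summand per function symbol, arity giving the exponent).
N_0 = 1
N_1 = 1 + 1 + 1 = 3
Explicitly: m, f3(m), f2(m).

3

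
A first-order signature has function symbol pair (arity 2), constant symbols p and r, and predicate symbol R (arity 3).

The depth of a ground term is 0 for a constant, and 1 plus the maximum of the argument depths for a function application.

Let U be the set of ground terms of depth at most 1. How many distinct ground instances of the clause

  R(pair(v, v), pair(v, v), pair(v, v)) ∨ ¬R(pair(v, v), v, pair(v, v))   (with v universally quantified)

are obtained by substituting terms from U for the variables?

6

Ground terms of depth ≤ 1:
  If N_k denotes the number of depth-≤k ground terms, the 2 constants give N_0 = 2, and each function symbol of arity r contributes N_{k-1}^r new terms at level k: N_k = 2 + N_{k-1}^2.
  N_0 = 2
  N_1 = 2 + 2^2 = 6
  Explicitly: p, r, pair(p, p), pair(p, r), pair(r, p), pair(r, r).
So there are 6 ground terms available for substitution.
There is 1 variable to instantiate (v),  occurring in at least one literal, so different choices give different ground instances.
Number of ground instances = 6.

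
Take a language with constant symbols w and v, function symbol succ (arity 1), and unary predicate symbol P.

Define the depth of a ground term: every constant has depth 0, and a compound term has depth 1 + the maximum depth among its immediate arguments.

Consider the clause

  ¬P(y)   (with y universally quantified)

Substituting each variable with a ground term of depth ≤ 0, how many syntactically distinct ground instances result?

2

Ground terms of depth ≤ 0:
  Write N_k for the number of ground terms of depth ≤ k. A term of depth ≤ k is either a constant or a function symbol applied to arguments of depth ≤ k−1, so N_k = 2 + N_{k-1}.
  N_0 = 2
  Explicitly: w, v.
So there are 2 ground terms available for substitution.
The clause has 1 distinct variable (y), which appears in the body. In the free term algebra distinct substitutions yield syntactically distinct ground instances.
Number of ground instances = 2.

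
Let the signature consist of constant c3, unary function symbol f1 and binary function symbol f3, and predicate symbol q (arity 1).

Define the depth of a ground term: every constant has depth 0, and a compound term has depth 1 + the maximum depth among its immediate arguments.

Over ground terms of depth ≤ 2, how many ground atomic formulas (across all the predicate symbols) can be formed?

13

First count ground terms of depth ≤ 2.
Let N_k count ground terms of depth at most k. Each non-constant term of depth ≤ k is some function symbol applied to depth-≤(k−1) arguments, giving N_k = 1 + N_{k-1} + N_{k-1}^2.
N_0 = 1
N_1 = 1 + 1 + 1^2 = 3
N_2 = 1 + 3 + 3^2 = 13
So |H| = 13.
Each predicate of arity r yields |H|^r ground atoms (one per choice of an r-tuple from H):
  q: 13
Total ground atoms: 13.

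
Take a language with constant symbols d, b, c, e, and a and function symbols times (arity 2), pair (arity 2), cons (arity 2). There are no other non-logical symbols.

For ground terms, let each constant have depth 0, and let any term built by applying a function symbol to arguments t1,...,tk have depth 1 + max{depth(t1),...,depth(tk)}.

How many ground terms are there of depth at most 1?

Write N_k for the number of ground terms of depth ≤ k. A term of depth ≤ k is either a constant or a function symbol applied to arguments of depth ≤ k−1, so N_k = 5 + N_{k-1}^2 + N_{k-1}^2 + N_{k-1}^2.
N_0 = 5
N_1 = 5 + 5^2 + 5^2 + 5^2 = 80

80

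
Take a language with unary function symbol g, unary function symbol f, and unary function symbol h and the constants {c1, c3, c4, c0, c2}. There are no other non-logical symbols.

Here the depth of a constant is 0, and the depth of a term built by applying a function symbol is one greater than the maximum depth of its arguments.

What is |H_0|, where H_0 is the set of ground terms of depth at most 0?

5

Write N_k for the number of ground terms of depth ≤ k. A term of depth ≤ k is either a constant or a function symbol applied to arguments of depth ≤ k−1, so N_k = 5 + N_{k-1} + N_{k-1} + N_{k-1}.
N_0 = 5
Explicitly: c1, c3, c4, c0, c2.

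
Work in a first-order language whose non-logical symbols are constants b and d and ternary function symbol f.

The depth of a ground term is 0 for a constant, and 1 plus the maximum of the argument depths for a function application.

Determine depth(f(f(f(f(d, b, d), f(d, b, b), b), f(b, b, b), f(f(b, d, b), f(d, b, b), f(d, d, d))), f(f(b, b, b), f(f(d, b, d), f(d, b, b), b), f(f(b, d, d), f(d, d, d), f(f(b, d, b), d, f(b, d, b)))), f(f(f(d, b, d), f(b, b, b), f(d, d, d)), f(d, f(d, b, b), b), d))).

depth(f(d, b, d)) = 1 + max(0, 0, 0) = 1
depth(f(d, b, b)) = 1 + max(0, 0, 0) = 1
depth(f(f(d, b, d), f(d, b, b), b)) = 1 + max(1, 1, 0) = 2
depth(f(b, b, b)) = 1 + max(0, 0, 0) = 1
depth(f(b, d, b)) = 1 + max(0, 0, 0) = 1
depth(f(d, d, d)) = 1 + max(0, 0, 0) = 1
depth(f(f(b, d, b), f(d, b, b), f(d, d, d))) = 1 + max(1, 1, 1) = 2
depth(f(f(f(d, b, d), f(d, b, b), b), f(b, b, b), f(f(b, d, b), f(d, b, b), f(d, d, d)))) = 1 + max(2, 1, 2) = 3
depth(f(b, d, d)) = 1 + max(0, 0, 0) = 1
depth(f(f(b, d, b), d, f(b, d, b))) = 1 + max(1, 0, 1) = 2
depth(f(f(b, d, d), f(d, d, d), f(f(b, d, b), d, f(b, d, b)))) = 1 + max(1, 1, 2) = 3
depth(f(f(b, b, b), f(f(d, b, d), f(d, b, b), b), f(f(b, d, d), f(d, d, d), f(f(b, d, b), d, f(b, d, b))))) = 1 + max(1, 2, 3) = 4
depth(f(f(d, b, d), f(b, b, b), f(d, d, d))) = 1 + max(1, 1, 1) = 2
depth(f(d, f(d, b, b), b)) = 1 + max(0, 1, 0) = 2
depth(f(f(f(d, b, d), f(b, b, b), f(d, d, d)), f(d, f(d, b, b), b), d)) = 1 + max(2, 2, 0) = 3
depth(f(f(f(f(d, b, d), f(d, b, b), b), f(b, b, b), f(f(b, d, b), f(d, b, b), f(d, d, d))), f(f(b, b, b), f(f(d, b, d), f(d, b, b), b), f(f(b, d, d), f(d, d, d), f(f(b, d, b), d, f(b, d, b)))), f(f(f(d, b, d), f(b, b, b), f(d, d, d)), f(d, f(d, b, b), b), d))) = 1 + max(3, 4, 3) = 5

5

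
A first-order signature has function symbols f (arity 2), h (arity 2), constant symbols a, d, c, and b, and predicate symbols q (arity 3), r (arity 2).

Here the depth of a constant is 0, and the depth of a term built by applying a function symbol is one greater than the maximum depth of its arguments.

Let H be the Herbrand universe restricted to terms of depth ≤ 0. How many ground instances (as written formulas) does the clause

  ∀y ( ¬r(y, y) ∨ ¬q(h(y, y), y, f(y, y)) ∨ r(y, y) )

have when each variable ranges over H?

Ground terms of depth ≤ 0:
  If N_k denotes the number of depth-≤k ground terms, the 4 constants give N_0 = 4, and each function symbol of arity r contributes N_{k-1}^r new terms at level k: N_k = 4 + N_{k-1}^2 + N_{k-1}^2.
  N_0 = 4
  Explicitly: a, d, c, b.
So there are 4 ground terms available for substitution.
The variable y ranges independently over the available ground terms, and distinct assignments produce distinct instances.
Number of ground instances = 4.

4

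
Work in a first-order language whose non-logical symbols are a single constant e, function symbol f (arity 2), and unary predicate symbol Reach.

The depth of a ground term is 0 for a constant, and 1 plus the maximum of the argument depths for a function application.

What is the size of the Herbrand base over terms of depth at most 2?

First count ground terms of depth ≤ 2.
Write N_k for the number of ground terms of depth ≤ k. A term of depth ≤ k is either a constant or a function symbol applied to arguments of depth ≤ k−1, so N_k = 1 + N_{k-1}^2.
N_0 = 1
N_1 = 1 + 1^2 = 2
N_2 = 1 + 2^2 = 5
Explicitly: e, f(e, e), f(e, f(e, e)), f(f(e, e), e), f(f(e, e), f(e, e)).
So |H| = 5.
Ground atoms are formed by filling each argument slot of a predicate with a term from H, so an r-ary predicate gives |H|^r atoms:
  Reach: 5
Total ground atoms: 5.

5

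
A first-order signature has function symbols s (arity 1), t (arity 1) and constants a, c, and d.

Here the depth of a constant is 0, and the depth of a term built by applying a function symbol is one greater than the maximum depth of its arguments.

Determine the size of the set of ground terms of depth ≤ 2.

Write N_k for the number of ground terms of depth ≤ k. A term of depth ≤ k is either a constant or a function symbol applied to arguments of depth ≤ k−1, so N_k = 3 + N_{k-1} + N_{k-1}.
N_0 = 3
N_1 = 3 + 3 + 3 = 9
N_2 = 3 + 9 + 9 = 21

21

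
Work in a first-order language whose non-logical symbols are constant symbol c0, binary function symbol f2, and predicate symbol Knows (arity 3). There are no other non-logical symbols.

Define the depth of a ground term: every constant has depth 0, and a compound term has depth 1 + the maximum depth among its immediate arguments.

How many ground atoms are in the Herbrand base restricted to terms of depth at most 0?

1

First count ground terms of depth ≤ 0.
If N_k denotes the number of depth-≤k ground terms, the 1 constant gives N_0 = 1, and each function symbol of arity r contributes N_{k-1}^r new terms at level k: N_k = 1 + N_{k-1}^2.
N_0 = 1
Explicitly: c0.
So |H| = 1.
A ground atom is a predicate applied to a tuple of terms from H, so the count is the sum over predicates of |H|^arity:
  Knows: 1^3 = 1
Total ground atoms: 1.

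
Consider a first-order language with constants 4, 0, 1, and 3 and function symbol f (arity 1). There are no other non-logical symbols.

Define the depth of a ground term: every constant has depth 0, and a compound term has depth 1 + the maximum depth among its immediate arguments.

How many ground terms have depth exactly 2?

Let N_k = |{terms of depth ≤ k}|. Then N_0 = 4 and N_k = 4 + N_{k-1} for k ≥ 1 (one summand per function symbol, arity giving the exponent).
N_0 = 4
N_1 = 4 + 4 = 8
N_2 = 4 + 8 = 12
Terms of depth exactly 2: N_2 − N_1 = 12 − 8 = 4.

4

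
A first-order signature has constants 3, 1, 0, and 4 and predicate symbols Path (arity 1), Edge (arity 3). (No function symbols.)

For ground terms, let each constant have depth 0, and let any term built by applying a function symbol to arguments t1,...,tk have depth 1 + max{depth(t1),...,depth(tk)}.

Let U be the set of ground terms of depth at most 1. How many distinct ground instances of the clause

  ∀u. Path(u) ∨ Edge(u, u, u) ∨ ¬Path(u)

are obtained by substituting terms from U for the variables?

Ground terms of depth ≤ 1:
  With no function symbols every ground term is a constant, so there are exactly 4 ground terms at every depth bound.
  N_0 = 4
  N_1 = 4
  Explicitly: 3, 1, 0, 4.
So there are 4 ground terms available for substitution.
The variable u ranges independently over the available ground terms, and distinct assignments produce distinct instances.
Number of ground instances = 4.

4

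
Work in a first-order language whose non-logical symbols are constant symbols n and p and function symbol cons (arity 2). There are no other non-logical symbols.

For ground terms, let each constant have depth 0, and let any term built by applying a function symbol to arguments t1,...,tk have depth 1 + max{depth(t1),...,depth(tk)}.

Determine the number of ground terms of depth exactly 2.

If N_k denotes the number of depth-≤k ground terms, the 2 constants give N_0 = 2, and each function symbol of arity r contributes N_{k-1}^r new terms at level k: N_k = 2 + N_{k-1}^2.
N_0 = 2
N_1 = 2 + 2^2 = 6
N_2 = 2 + 6^2 = 38
Terms of depth exactly 2: N_2 − N_1 = 38 − 6 = 32.

32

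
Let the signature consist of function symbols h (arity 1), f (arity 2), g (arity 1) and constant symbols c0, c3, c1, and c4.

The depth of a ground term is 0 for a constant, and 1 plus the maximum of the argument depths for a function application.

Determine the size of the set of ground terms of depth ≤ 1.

Count level by level. With function symbols h/1, f/2, g/1, the terms of depth ≤ k are the 4 constants together with each function applied to depth-≤(k−1) tuples, so N_k = 4 + N_{k-1} + N_{k-1}^2 + N_{k-1}.
N_0 = 4
N_1 = 4 + 4 + 4^2 + 4 = 28

28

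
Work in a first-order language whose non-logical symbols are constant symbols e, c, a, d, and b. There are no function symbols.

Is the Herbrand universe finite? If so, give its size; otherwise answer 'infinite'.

There are no function symbols, so every ground term is one of the 5 constants.
The Herbrand universe is {e, c, a, d, b}, which is finite with 5 elements.

5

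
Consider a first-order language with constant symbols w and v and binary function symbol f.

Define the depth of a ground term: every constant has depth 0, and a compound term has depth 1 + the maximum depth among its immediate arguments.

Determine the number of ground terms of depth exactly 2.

Let N_k = |{terms of depth ≤ k}|. Then N_0 = 2 and N_k = 2 + N_{k-1}^2 for k ≥ 1 (one summand per function symbol, arity giving the exponent).
N_0 = 2
N_1 = 2 + 2^2 = 6
N_2 = 2 + 6^2 = 38
Terms of depth exactly 2: N_2 − N_1 = 38 − 6 = 32.

32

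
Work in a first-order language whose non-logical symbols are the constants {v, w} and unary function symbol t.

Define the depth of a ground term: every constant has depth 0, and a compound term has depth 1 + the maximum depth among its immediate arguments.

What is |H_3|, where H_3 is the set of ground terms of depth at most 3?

8

Count level by level. With function symbols t/1, the terms of depth ≤ k are the 2 constants together with each function applied to depth-≤(k−1) tuples, so N_k = 2 + N_{k-1}.
N_0 = 2
N_1 = 2 + 2 = 4
N_2 = 2 + 4 = 6
N_3 = 2 + 6 = 8
Explicitly: v, w, t(v), t(w), t(t(v)), t(t(w)), t(t(t(v))), t(t(t(w))).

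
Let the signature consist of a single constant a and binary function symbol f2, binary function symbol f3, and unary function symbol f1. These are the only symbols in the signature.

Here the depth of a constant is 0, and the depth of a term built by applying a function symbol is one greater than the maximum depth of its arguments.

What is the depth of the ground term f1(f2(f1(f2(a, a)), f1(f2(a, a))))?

4

depth(f2(a, a)) = 1 + max(0, 0) = 1
depth(f1(f2(a, a))) = 1 + depth(f2(a, a)) = 1 + 1 = 2
depth(f2(f1(f2(a, a)), f1(f2(a, a)))) = 1 + max(2, 2) = 3
depth(f1(f2(f1(f2(a, a)), f1(f2(a, a))))) = 1 + depth(f2(f1(f2(a, a)), f1(f2(a, a)))) = 1 + 3 = 4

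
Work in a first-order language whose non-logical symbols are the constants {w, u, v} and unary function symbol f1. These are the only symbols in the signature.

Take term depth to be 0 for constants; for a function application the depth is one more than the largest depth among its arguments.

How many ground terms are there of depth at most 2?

9

Count level by level. With function symbols f1/1, the terms of depth ≤ k are the 3 constants together with each function applied to depth-≤(k−1) tuples, so N_k = 3 + N_{k-1}.
N_0 = 3
N_1 = 3 + 3 = 6
N_2 = 3 + 6 = 9
Explicitly: w, u, v, f1(w), f1(u), f1(v), f1(f1(w)), f1(f1(u)), f1(f1(v)).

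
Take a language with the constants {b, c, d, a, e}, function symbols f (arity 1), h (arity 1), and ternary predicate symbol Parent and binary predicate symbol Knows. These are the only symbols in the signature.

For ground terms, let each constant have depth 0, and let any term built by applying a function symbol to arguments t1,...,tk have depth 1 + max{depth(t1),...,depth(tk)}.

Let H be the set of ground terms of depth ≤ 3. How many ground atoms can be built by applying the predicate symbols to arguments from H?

427500

First count ground terms of depth ≤ 3.
Let N_k count ground terms of depth at most k. Each non-constant term of depth ≤ k is some function symbol applied to depth-≤(k−1) arguments, giving N_k = 5 + N_{k-1} + N_{k-1}.
N_0 = 5
N_1 = 5 + 5 + 5 = 15
N_2 = 5 + 15 + 15 = 35
N_3 = 5 + 35 + 35 = 75
So |H| = 75.
A ground atom is a predicate applied to a tuple of terms from H, so the count is the sum over predicates of |H|^arity:
  Parent: 75^3 = 421875;  Knows: 75^2 = 5625
Total ground atoms: 421875 + 5625 = 427500.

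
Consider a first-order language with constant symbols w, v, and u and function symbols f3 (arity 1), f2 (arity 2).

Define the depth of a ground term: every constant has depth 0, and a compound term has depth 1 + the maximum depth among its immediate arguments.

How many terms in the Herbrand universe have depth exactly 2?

228

Count level by level. With function symbols f3/1, f2/2, the terms of depth ≤ k are the 3 constants together with each function applied to depth-≤(k−1) tuples, so N_k = 3 + N_{k-1} + N_{k-1}^2.
N_0 = 3
N_1 = 3 + 3 + 3^2 = 15
N_2 = 3 + 15 + 15^2 = 243
Terms of depth exactly 2: N_2 − N_1 = 243 − 15 = 228.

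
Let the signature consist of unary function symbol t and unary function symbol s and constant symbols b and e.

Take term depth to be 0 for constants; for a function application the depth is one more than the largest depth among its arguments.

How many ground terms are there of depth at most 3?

Write N_k for the number of ground terms of depth ≤ k. A term of depth ≤ k is either a constant or a function symbol applied to arguments of depth ≤ k−1, so N_k = 2 + N_{k-1} + N_{k-1}.
N_0 = 2
N_1 = 2 + 2 + 2 = 6
N_2 = 2 + 6 + 6 = 14
N_3 = 2 + 14 + 14 = 30

30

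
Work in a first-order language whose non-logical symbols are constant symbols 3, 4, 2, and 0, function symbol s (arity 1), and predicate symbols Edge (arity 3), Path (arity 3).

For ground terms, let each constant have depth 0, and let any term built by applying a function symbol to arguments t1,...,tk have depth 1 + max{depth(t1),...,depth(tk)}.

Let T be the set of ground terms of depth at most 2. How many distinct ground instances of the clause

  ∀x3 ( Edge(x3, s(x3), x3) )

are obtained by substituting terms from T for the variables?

Ground terms of depth ≤ 2:
  Let N_k = |{terms of depth ≤ k}|. Then N_0 = 4 and N_k = 4 + N_{k-1} for k ≥ 1 (one summand per function symbol, arity giving the exponent).
  N_0 = 4
  N_1 = 4 + 4 = 8
  N_2 = 4 + 8 = 12
  Explicitly: 3, 4, 2, 0, s(3), s(4), s(2), s(0), s(s(3)), s(s(4)), s(s(2)), s(s(0)).
So there are 12 ground terms available for substitution.
The body mentions the single quantified variable x3; since ground terms form a free algebra, no two substitutions collapse to the same formula.
Number of ground instances = 12.

12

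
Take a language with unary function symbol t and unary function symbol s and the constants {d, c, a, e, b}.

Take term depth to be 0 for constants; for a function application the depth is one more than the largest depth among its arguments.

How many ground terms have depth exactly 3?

40

Write N_k for the number of ground terms of depth ≤ k. A term of depth ≤ k is either a constant or a function symbol applied to arguments of depth ≤ k−1, so N_k = 5 + N_{k-1} + N_{k-1}.
N_0 = 5
N_1 = 5 + 5 + 5 = 15
N_2 = 5 + 15 + 15 = 35
N_3 = 5 + 35 + 35 = 75
Terms of depth exactly 3: N_3 − N_2 = 75 − 35 = 40.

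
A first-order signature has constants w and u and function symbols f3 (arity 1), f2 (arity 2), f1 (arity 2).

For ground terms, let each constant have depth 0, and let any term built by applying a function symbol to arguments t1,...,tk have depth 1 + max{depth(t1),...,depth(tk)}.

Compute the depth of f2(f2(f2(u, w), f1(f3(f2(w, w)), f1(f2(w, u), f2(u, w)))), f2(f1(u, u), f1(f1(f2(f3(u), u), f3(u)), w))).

depth(f2(u, w)) = 1 + max(0, 0) = 1
depth(f2(w, w)) = 1 + max(0, 0) = 1
depth(f3(f2(w, w))) = 1 + depth(f2(w, w)) = 1 + 1 = 2
depth(f2(w, u)) = 1 + max(0, 0) = 1
depth(f1(f2(w, u), f2(u, w))) = 1 + max(1, 1) = 2
depth(f1(f3(f2(w, w)), f1(f2(w, u), f2(u, w)))) = 1 + max(2, 2) = 3
depth(f2(f2(u, w), f1(f3(f2(w, w)), f1(f2(w, u), f2(u, w))))) = 1 + max(1, 3) = 4
depth(f1(u, u)) = 1 + max(0, 0) = 1
depth(f3(u)) = 1 + depth(u) = 1 + 0 = 1
depth(f2(f3(u), u)) = 1 + max(1, 0) = 2
depth(f1(f2(f3(u), u), f3(u))) = 1 + max(2, 1) = 3
depth(f1(f1(f2(f3(u), u), f3(u)), w)) = 1 + max(3, 0) = 4
depth(f2(f1(u, u), f1(f1(f2(f3(u), u), f3(u)), w))) = 1 + max(1, 4) = 5
depth(f2(f2(f2(u, w), f1(f3(f2(w, w)), f1(f2(w, u), f2(u, w)))), f2(f1(u, u), f1(f1(f2(f3(u), u), f3(u)), w)))) = 1 + max(4, 5) = 6

6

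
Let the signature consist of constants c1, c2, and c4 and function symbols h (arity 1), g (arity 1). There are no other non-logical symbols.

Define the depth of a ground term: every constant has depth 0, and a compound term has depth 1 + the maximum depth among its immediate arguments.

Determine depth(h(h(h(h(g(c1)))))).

5

depth(g(c1)) = 1 + depth(c1) = 1 + 0 = 1
depth(h(g(c1))) = 1 + depth(g(c1)) = 1 + 1 = 2
depth(h(h(g(c1)))) = 1 + depth(h(g(c1))) = 1 + 2 = 3
depth(h(h(h(g(c1))))) = 1 + depth(h(h(g(c1)))) = 1 + 3 = 4
depth(h(h(h(h(g(c1)))))) = 1 + depth(h(h(h(g(c1))))) = 1 + 4 = 5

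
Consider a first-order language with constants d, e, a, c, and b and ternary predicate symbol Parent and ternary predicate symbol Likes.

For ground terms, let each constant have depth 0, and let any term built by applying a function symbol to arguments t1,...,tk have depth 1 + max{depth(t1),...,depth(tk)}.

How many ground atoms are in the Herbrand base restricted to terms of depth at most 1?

First count ground terms of depth ≤ 1.
With no function symbols every ground term is a constant, so there are exactly 5 ground terms at every depth bound.
N_0 = 5
N_1 = 5
So |H| = 5.
A ground atom is a predicate applied to a tuple of terms from H, so the count is the sum over predicates of |H|^arity:
  Parent: 5^3 = 125;  Likes: 5^3 = 125
Total ground atoms: 125 + 125 = 250.

250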